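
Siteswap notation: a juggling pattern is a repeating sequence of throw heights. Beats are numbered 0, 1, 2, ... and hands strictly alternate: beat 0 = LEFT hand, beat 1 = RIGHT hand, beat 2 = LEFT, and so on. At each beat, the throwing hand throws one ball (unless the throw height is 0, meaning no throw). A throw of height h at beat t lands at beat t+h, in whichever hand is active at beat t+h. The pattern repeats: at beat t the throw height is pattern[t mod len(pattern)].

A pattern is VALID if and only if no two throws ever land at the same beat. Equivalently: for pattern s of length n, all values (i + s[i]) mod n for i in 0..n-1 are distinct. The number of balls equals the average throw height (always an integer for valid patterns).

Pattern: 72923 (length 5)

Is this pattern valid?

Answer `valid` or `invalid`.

i=0: (i + s[i]) mod n = (0 + 7) mod 5 = 2
i=1: (i + s[i]) mod n = (1 + 2) mod 5 = 3
i=2: (i + s[i]) mod n = (2 + 9) mod 5 = 1
i=3: (i + s[i]) mod n = (3 + 2) mod 5 = 0
i=4: (i + s[i]) mod n = (4 + 3) mod 5 = 2
Residues: [2, 3, 1, 0, 2], distinct: False

Answer: invalid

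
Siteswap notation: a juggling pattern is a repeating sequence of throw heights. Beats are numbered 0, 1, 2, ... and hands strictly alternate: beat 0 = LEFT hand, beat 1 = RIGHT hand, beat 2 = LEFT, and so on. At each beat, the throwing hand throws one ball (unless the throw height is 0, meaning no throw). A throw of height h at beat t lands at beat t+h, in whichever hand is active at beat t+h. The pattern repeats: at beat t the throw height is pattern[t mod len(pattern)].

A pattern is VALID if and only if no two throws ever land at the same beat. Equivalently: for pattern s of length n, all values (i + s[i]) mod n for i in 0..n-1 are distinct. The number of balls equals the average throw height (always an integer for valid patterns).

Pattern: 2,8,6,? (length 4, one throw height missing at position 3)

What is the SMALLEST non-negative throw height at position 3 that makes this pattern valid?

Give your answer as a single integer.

Answer: 0

Derivation:
i=0: (0 + 2) mod 4 = 2
i=1: (1 + 8) mod 4 = 1
i=2: (2 + 6) mod 4 = 0
i=3: s[i]=? (unknown)
Known residues: [0, 1, 2]; need a permutation of 0..3, so missing residue r = 3
Need (3 + s) mod 4 = 3; smallest s = (3 - 3) mod 4 = 0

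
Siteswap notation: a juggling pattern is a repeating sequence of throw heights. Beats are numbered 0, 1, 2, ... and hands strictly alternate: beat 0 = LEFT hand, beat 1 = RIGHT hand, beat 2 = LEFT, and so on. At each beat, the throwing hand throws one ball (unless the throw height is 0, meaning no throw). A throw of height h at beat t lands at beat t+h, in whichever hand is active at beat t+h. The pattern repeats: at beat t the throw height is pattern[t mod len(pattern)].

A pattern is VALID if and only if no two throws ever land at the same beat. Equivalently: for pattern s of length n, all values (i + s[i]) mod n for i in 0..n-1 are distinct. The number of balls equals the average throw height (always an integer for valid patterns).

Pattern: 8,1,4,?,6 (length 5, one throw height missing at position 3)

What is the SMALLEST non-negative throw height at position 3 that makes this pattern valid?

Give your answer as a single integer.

i=0: (0 + 8) mod 5 = 3
i=1: (1 + 1) mod 5 = 2
i=2: (2 + 4) mod 5 = 1
i=3: s[i]=? (unknown)
i=4: (4 + 6) mod 5 = 0
Known residues: [0, 1, 2, 3]; need a permutation of 0..4, so missing residue r = 4
Need (3 + s) mod 5 = 4; smallest s = (4 - 3) mod 5 = 1

Answer: 1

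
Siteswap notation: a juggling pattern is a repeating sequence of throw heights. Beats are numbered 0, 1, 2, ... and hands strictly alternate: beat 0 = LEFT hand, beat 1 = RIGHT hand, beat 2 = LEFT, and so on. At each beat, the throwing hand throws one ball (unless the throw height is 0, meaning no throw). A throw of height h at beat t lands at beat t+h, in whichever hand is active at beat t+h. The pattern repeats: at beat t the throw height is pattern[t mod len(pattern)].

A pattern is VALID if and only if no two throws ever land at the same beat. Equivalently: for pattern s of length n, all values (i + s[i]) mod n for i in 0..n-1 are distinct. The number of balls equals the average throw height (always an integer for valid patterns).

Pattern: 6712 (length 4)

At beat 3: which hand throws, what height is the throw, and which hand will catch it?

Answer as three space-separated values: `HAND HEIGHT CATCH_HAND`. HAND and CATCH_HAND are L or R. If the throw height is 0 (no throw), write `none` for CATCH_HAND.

Answer: R 2 R

Derivation:
Beat 3: 3 mod 2 = 1, so hand = R
Throw height = pattern[3 mod 4] = pattern[3] = 2
Lands at beat 3+2=5, 5 mod 2 = 1, so catch hand = R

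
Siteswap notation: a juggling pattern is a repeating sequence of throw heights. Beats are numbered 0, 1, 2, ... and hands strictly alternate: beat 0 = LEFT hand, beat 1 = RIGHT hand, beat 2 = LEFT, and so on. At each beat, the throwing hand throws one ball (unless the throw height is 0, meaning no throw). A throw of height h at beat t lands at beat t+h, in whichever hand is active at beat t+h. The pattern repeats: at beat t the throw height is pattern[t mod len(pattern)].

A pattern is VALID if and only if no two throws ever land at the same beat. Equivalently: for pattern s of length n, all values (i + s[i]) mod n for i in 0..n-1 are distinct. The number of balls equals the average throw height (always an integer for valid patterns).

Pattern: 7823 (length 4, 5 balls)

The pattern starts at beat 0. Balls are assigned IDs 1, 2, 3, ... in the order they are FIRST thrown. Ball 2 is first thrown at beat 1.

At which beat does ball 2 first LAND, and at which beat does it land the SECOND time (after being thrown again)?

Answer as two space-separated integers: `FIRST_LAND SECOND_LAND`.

Beat 0 (L): throw ball1 h=7 -> lands@7:R; in-air after throw: [b1@7:R]
Beat 1 (R): throw ball2 h=8 -> lands@9:R; in-air after throw: [b1@7:R b2@9:R]
Beat 2 (L): throw ball3 h=2 -> lands@4:L; in-air after throw: [b3@4:L b1@7:R b2@9:R]
Beat 3 (R): throw ball4 h=3 -> lands@6:L; in-air after throw: [b3@4:L b4@6:L b1@7:R b2@9:R]
Beat 4 (L): throw ball3 h=7 -> lands@11:R; in-air after throw: [b4@6:L b1@7:R b2@9:R b3@11:R]
Beat 5 (R): throw ball5 h=8 -> lands@13:R; in-air after throw: [b4@6:L b1@7:R b2@9:R b3@11:R b5@13:R]
Beat 6 (L): throw ball4 h=2 -> lands@8:L; in-air after throw: [b1@7:R b4@8:L b2@9:R b3@11:R b5@13:R]
Beat 7 (R): throw ball1 h=3 -> lands@10:L; in-air after throw: [b4@8:L b2@9:R b1@10:L b3@11:R b5@13:R]
Beat 8 (L): throw ball4 h=7 -> lands@15:R; in-air after throw: [b2@9:R b1@10:L b3@11:R b5@13:R b4@15:R]
Beat 9 (R): throw ball2 h=8 -> lands@17:R; in-air after throw: [b1@10:L b3@11:R b5@13:R b4@15:R b2@17:R]
Beat 10 (L): throw ball1 h=2 -> lands@12:L; in-air after throw: [b3@11:R b1@12:L b5@13:R b4@15:R b2@17:R]
Beat 11 (R): throw ball3 h=3 -> lands@14:L; in-air after throw: [b1@12:L b5@13:R b3@14:L b4@15:R b2@17:R]
Beat 12 (L): throw ball1 h=7 -> lands@19:R; in-air after throw: [b5@13:R b3@14:L b4@15:R b2@17:R b1@19:R]
Beat 13 (R): throw ball5 h=8 -> lands@21:R; in-air after throw: [b3@14:L b4@15:R b2@17:R b1@19:R b5@21:R]
Beat 14 (L): throw ball3 h=2 -> lands@16:L; in-air after throw: [b4@15:R b3@16:L b2@17:R b1@19:R b5@21:R]
Beat 15 (R): throw ball4 h=3 -> lands@18:L; in-air after throw: [b3@16:L b2@17:R b4@18:L b1@19:R b5@21:R]
Beat 16 (L): throw ball3 h=7 -> lands@23:R; in-air after throw: [b2@17:R b4@18:L b1@19:R b5@21:R b3@23:R]
Beat 17 (R): throw ball2 h=8 -> lands@25:R; in-air after throw: [b4@18:L b1@19:R b5@21:R b3@23:R b2@25:R]
Ball 2: thrown@1 h=8 -> first land @9; rethrown@9 h=8 -> second land @17

Answer: 9 17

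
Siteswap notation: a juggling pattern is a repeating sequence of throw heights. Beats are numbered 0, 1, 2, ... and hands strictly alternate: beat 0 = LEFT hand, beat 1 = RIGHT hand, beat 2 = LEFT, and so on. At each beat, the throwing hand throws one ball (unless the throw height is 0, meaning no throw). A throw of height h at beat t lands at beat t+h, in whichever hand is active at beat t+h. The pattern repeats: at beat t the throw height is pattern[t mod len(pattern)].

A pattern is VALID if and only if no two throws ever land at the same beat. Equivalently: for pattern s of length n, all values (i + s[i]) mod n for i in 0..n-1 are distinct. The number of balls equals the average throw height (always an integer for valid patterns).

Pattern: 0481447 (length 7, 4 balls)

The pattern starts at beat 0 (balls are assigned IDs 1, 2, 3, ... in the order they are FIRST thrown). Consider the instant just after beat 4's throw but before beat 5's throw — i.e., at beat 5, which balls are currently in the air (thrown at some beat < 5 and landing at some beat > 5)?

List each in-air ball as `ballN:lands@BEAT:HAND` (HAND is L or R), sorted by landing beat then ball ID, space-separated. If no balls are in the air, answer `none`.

Beat 1 (R): throw ball1 h=4 -> lands@5:R; in-air after throw: [b1@5:R]
Beat 2 (L): throw ball2 h=8 -> lands@10:L; in-air after throw: [b1@5:R b2@10:L]
Beat 3 (R): throw ball3 h=1 -> lands@4:L; in-air after throw: [b3@4:L b1@5:R b2@10:L]
Beat 4 (L): throw ball3 h=4 -> lands@8:L; in-air after throw: [b1@5:R b3@8:L b2@10:L]
Beat 5 (R): throw ball1 h=4 -> lands@9:R; in-air after throw: [b3@8:L b1@9:R b2@10:L]

Answer: ball3:lands@8:L ball2:lands@10:L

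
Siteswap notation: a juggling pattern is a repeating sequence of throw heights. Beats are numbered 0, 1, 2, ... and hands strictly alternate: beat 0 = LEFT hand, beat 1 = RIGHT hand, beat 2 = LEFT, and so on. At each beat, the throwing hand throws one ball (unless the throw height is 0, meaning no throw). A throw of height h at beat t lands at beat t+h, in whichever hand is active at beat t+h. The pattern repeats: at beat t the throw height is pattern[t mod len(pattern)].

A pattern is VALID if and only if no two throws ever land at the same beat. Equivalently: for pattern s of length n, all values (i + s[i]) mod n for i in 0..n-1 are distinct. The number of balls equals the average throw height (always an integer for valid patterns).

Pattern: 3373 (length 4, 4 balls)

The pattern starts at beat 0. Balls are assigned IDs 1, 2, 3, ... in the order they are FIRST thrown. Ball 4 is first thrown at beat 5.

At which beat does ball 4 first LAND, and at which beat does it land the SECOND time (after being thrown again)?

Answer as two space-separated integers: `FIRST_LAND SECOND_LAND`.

Answer: 8 11

Derivation:
Beat 0 (L): throw ball1 h=3 -> lands@3:R; in-air after throw: [b1@3:R]
Beat 1 (R): throw ball2 h=3 -> lands@4:L; in-air after throw: [b1@3:R b2@4:L]
Beat 2 (L): throw ball3 h=7 -> lands@9:R; in-air after throw: [b1@3:R b2@4:L b3@9:R]
Beat 3 (R): throw ball1 h=3 -> lands@6:L; in-air after throw: [b2@4:L b1@6:L b3@9:R]
Beat 4 (L): throw ball2 h=3 -> lands@7:R; in-air after throw: [b1@6:L b2@7:R b3@9:R]
Beat 5 (R): throw ball4 h=3 -> lands@8:L; in-air after throw: [b1@6:L b2@7:R b4@8:L b3@9:R]
Beat 6 (L): throw ball1 h=7 -> lands@13:R; in-air after throw: [b2@7:R b4@8:L b3@9:R b1@13:R]
Beat 7 (R): throw ball2 h=3 -> lands@10:L; in-air after throw: [b4@8:L b3@9:R b2@10:L b1@13:R]
Beat 8 (L): throw ball4 h=3 -> lands@11:R; in-air after throw: [b3@9:R b2@10:L b4@11:R b1@13:R]
Beat 9 (R): throw ball3 h=3 -> lands@12:L; in-air after throw: [b2@10:L b4@11:R b3@12:L b1@13:R]
Beat 10 (L): throw ball2 h=7 -> lands@17:R; in-air after throw: [b4@11:R b3@12:L b1@13:R b2@17:R]
Beat 11 (R): throw ball4 h=3 -> lands@14:L; in-air after throw: [b3@12:L b1@13:R b4@14:L b2@17:R]
Ball 4: thrown@5 h=3 -> first land @8; rethrown@8 h=3 -> second land @11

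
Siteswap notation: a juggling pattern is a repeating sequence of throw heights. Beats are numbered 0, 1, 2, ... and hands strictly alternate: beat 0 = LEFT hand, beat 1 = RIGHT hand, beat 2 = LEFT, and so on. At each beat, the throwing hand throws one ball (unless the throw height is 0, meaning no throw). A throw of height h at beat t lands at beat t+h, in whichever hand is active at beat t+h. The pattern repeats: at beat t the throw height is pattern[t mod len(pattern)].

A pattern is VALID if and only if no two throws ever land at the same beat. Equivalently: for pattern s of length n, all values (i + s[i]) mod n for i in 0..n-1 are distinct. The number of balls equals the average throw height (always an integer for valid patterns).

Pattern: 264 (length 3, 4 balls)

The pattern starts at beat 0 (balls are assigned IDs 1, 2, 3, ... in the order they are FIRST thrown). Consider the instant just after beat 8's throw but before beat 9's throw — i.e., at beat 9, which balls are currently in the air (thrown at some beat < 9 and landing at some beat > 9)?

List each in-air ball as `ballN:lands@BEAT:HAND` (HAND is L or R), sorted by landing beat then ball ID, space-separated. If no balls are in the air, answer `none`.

Answer: ball4:lands@10:L ball1:lands@12:L ball2:lands@13:R

Derivation:
Beat 0 (L): throw ball1 h=2 -> lands@2:L; in-air after throw: [b1@2:L]
Beat 1 (R): throw ball2 h=6 -> lands@7:R; in-air after throw: [b1@2:L b2@7:R]
Beat 2 (L): throw ball1 h=4 -> lands@6:L; in-air after throw: [b1@6:L b2@7:R]
Beat 3 (R): throw ball3 h=2 -> lands@5:R; in-air after throw: [b3@5:R b1@6:L b2@7:R]
Beat 4 (L): throw ball4 h=6 -> lands@10:L; in-air after throw: [b3@5:R b1@6:L b2@7:R b4@10:L]
Beat 5 (R): throw ball3 h=4 -> lands@9:R; in-air after throw: [b1@6:L b2@7:R b3@9:R b4@10:L]
Beat 6 (L): throw ball1 h=2 -> lands@8:L; in-air after throw: [b2@7:R b1@8:L b3@9:R b4@10:L]
Beat 7 (R): throw ball2 h=6 -> lands@13:R; in-air after throw: [b1@8:L b3@9:R b4@10:L b2@13:R]
Beat 8 (L): throw ball1 h=4 -> lands@12:L; in-air after throw: [b3@9:R b4@10:L b1@12:L b2@13:R]
Beat 9 (R): throw ball3 h=2 -> lands@11:R; in-air after throw: [b4@10:L b3@11:R b1@12:L b2@13:R]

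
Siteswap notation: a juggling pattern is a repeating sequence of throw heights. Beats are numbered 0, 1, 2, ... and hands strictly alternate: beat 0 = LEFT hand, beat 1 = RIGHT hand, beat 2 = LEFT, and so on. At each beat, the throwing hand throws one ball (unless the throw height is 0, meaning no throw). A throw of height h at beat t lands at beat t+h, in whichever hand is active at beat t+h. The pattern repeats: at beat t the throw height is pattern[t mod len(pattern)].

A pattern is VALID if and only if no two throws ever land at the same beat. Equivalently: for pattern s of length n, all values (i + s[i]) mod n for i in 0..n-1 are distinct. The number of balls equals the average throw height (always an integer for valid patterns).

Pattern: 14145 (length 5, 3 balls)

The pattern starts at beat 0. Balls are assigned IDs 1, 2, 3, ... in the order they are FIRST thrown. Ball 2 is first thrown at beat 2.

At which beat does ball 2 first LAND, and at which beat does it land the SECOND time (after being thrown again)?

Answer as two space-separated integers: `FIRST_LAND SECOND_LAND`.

Answer: 3 7

Derivation:
Beat 0 (L): throw ball1 h=1 -> lands@1:R; in-air after throw: [b1@1:R]
Beat 1 (R): throw ball1 h=4 -> lands@5:R; in-air after throw: [b1@5:R]
Beat 2 (L): throw ball2 h=1 -> lands@3:R; in-air after throw: [b2@3:R b1@5:R]
Beat 3 (R): throw ball2 h=4 -> lands@7:R; in-air after throw: [b1@5:R b2@7:R]
Beat 4 (L): throw ball3 h=5 -> lands@9:R; in-air after throw: [b1@5:R b2@7:R b3@9:R]
Beat 5 (R): throw ball1 h=1 -> lands@6:L; in-air after throw: [b1@6:L b2@7:R b3@9:R]
Beat 6 (L): throw ball1 h=4 -> lands@10:L; in-air after throw: [b2@7:R b3@9:R b1@10:L]
Beat 7 (R): throw ball2 h=1 -> lands@8:L; in-air after throw: [b2@8:L b3@9:R b1@10:L]
Ball 2: thrown@2 h=1 -> first land @3; rethrown@3 h=4 -> second land @7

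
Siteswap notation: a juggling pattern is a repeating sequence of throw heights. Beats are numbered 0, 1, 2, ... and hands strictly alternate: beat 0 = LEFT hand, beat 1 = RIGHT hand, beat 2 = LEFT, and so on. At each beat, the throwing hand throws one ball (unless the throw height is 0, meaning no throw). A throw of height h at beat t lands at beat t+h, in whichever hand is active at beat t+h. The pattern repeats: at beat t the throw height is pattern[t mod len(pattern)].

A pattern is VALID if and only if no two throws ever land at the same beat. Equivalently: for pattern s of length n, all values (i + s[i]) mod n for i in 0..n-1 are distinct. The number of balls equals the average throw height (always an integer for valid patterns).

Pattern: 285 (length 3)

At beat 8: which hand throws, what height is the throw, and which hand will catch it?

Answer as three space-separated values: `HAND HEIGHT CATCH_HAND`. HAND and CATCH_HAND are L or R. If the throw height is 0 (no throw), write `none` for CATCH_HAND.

Beat 8: 8 mod 2 = 0, so hand = L
Throw height = pattern[8 mod 3] = pattern[2] = 5
Lands at beat 8+5=13, 13 mod 2 = 1, so catch hand = R

Answer: L 5 R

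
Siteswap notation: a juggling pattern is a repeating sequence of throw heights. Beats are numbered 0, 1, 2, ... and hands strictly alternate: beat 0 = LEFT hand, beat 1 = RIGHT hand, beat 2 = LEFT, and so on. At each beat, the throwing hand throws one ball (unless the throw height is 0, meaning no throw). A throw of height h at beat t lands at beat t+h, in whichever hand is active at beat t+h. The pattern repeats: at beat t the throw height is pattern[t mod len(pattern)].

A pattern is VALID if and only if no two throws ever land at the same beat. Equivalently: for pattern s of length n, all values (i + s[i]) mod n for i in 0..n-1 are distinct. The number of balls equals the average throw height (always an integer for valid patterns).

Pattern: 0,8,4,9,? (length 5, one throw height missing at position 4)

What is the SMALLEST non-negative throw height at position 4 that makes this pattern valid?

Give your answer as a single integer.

i=0: (0 + 0) mod 5 = 0
i=1: (1 + 8) mod 5 = 4
i=2: (2 + 4) mod 5 = 1
i=3: (3 + 9) mod 5 = 2
i=4: s[i]=? (unknown)
Known residues: [0, 1, 2, 4]; need a permutation of 0..4, so missing residue r = 3
Need (4 + s) mod 5 = 3; smallest s = (3 - 4) mod 5 = 4

Answer: 4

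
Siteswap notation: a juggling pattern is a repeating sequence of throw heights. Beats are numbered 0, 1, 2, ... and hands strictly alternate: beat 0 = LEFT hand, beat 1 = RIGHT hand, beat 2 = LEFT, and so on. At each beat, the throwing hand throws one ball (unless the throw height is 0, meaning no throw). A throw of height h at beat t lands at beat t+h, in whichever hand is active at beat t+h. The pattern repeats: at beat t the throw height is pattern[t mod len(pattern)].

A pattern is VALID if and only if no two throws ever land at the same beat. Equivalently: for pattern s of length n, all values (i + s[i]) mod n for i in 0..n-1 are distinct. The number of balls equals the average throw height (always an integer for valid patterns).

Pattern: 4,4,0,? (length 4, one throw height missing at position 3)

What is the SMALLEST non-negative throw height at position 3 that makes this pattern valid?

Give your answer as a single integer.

i=0: (0 + 4) mod 4 = 0
i=1: (1 + 4) mod 4 = 1
i=2: (2 + 0) mod 4 = 2
i=3: s[i]=? (unknown)
Known residues: [0, 1, 2]; need a permutation of 0..3, so missing residue r = 3
Need (3 + s) mod 4 = 3; smallest s = (3 - 3) mod 4 = 0

Answer: 0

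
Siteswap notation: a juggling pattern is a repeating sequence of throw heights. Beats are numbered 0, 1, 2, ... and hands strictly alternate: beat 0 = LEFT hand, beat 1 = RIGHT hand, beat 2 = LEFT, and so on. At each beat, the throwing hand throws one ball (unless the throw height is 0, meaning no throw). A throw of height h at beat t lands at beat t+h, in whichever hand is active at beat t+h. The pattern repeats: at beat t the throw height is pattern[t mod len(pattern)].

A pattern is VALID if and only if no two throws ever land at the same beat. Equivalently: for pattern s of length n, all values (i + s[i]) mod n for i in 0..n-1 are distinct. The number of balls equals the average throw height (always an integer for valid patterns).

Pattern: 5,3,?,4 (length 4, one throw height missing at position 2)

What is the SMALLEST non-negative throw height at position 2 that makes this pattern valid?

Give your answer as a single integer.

Answer: 0

Derivation:
i=0: (0 + 5) mod 4 = 1
i=1: (1 + 3) mod 4 = 0
i=2: s[i]=? (unknown)
i=3: (3 + 4) mod 4 = 3
Known residues: [0, 1, 3]; need a permutation of 0..3, so missing residue r = 2
Need (2 + s) mod 4 = 2; smallest s = (2 - 2) mod 4 = 0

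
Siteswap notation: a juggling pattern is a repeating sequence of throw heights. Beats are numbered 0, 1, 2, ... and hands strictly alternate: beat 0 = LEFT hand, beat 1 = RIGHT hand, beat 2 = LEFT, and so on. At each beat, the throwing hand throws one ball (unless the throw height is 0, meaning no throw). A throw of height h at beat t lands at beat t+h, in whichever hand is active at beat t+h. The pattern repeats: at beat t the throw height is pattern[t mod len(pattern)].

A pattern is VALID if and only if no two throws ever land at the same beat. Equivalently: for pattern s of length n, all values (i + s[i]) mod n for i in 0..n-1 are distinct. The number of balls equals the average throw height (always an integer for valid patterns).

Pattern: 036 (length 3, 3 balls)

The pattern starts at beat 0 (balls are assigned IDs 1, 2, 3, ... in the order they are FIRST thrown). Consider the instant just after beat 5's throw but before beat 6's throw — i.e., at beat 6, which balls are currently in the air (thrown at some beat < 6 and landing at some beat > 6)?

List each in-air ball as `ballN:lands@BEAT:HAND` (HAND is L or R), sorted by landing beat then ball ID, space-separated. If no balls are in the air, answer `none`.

Answer: ball1:lands@7:R ball2:lands@8:L ball3:lands@11:R

Derivation:
Beat 1 (R): throw ball1 h=3 -> lands@4:L; in-air after throw: [b1@4:L]
Beat 2 (L): throw ball2 h=6 -> lands@8:L; in-air after throw: [b1@4:L b2@8:L]
Beat 4 (L): throw ball1 h=3 -> lands@7:R; in-air after throw: [b1@7:R b2@8:L]
Beat 5 (R): throw ball3 h=6 -> lands@11:R; in-air after throw: [b1@7:R b2@8:L b3@11:R]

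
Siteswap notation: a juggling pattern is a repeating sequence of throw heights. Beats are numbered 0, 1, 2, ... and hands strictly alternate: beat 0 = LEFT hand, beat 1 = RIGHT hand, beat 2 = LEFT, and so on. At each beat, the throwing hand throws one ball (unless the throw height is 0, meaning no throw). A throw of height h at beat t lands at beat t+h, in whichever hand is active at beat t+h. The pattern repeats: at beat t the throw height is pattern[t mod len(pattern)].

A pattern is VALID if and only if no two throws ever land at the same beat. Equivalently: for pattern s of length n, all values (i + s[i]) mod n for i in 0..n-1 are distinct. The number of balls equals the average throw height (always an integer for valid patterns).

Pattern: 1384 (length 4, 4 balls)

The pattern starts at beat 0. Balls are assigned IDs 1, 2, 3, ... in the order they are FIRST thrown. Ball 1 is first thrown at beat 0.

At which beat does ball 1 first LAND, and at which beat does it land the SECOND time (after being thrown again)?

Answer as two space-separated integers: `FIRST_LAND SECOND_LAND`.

Beat 0 (L): throw ball1 h=1 -> lands@1:R; in-air after throw: [b1@1:R]
Beat 1 (R): throw ball1 h=3 -> lands@4:L; in-air after throw: [b1@4:L]
Beat 2 (L): throw ball2 h=8 -> lands@10:L; in-air after throw: [b1@4:L b2@10:L]
Beat 3 (R): throw ball3 h=4 -> lands@7:R; in-air after throw: [b1@4:L b3@7:R b2@10:L]
Beat 4 (L): throw ball1 h=1 -> lands@5:R; in-air after throw: [b1@5:R b3@7:R b2@10:L]
Ball 1: thrown@0 h=1 -> first land @1; rethrown@1 h=3 -> second land @4

Answer: 1 4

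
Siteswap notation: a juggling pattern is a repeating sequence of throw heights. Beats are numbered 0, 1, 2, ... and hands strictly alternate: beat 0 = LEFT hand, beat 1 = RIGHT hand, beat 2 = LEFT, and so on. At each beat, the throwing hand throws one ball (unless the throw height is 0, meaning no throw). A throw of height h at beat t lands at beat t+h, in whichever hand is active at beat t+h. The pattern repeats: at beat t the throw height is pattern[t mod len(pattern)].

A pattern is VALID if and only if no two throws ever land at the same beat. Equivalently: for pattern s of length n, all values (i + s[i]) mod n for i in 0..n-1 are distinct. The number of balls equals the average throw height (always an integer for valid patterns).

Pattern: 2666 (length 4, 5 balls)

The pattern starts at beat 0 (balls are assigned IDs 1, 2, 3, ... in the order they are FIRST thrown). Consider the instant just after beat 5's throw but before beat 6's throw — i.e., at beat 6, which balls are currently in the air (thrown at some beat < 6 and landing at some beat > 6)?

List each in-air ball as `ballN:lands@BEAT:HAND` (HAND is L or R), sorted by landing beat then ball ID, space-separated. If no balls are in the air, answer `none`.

Answer: ball2:lands@7:R ball1:lands@8:L ball3:lands@9:R ball5:lands@11:R

Derivation:
Beat 0 (L): throw ball1 h=2 -> lands@2:L; in-air after throw: [b1@2:L]
Beat 1 (R): throw ball2 h=6 -> lands@7:R; in-air after throw: [b1@2:L b2@7:R]
Beat 2 (L): throw ball1 h=6 -> lands@8:L; in-air after throw: [b2@7:R b1@8:L]
Beat 3 (R): throw ball3 h=6 -> lands@9:R; in-air after throw: [b2@7:R b1@8:L b3@9:R]
Beat 4 (L): throw ball4 h=2 -> lands@6:L; in-air after throw: [b4@6:L b2@7:R b1@8:L b3@9:R]
Beat 5 (R): throw ball5 h=6 -> lands@11:R; in-air after throw: [b4@6:L b2@7:R b1@8:L b3@9:R b5@11:R]
Beat 6 (L): throw ball4 h=6 -> lands@12:L; in-air after throw: [b2@7:R b1@8:L b3@9:R b5@11:R b4@12:L]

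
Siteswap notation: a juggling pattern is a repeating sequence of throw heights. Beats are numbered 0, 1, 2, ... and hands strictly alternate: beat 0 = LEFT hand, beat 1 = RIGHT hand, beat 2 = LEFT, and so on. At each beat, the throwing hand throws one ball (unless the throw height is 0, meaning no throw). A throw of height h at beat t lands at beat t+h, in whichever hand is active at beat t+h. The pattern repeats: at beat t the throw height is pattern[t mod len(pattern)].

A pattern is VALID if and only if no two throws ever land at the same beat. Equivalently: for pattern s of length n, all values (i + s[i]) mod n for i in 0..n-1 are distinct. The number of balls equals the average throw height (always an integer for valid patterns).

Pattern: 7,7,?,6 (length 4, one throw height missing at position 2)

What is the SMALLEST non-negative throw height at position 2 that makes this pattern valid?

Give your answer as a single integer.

i=0: (0 + 7) mod 4 = 3
i=1: (1 + 7) mod 4 = 0
i=2: s[i]=? (unknown)
i=3: (3 + 6) mod 4 = 1
Known residues: [0, 1, 3]; need a permutation of 0..3, so missing residue r = 2
Need (2 + s) mod 4 = 2; smallest s = (2 - 2) mod 4 = 0

Answer: 0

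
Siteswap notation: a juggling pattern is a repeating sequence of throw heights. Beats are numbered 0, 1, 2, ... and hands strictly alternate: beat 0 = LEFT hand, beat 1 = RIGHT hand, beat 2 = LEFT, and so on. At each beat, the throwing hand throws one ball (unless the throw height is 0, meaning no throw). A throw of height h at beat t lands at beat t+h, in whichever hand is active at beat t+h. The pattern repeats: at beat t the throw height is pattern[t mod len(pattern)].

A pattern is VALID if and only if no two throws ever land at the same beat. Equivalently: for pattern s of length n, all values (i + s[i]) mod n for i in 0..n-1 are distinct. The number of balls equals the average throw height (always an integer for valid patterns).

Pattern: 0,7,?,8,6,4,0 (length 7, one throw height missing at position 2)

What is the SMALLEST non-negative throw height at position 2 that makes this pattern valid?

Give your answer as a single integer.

i=0: (0 + 0) mod 7 = 0
i=1: (1 + 7) mod 7 = 1
i=2: s[i]=? (unknown)
i=3: (3 + 8) mod 7 = 4
i=4: (4 + 6) mod 7 = 3
i=5: (5 + 4) mod 7 = 2
i=6: (6 + 0) mod 7 = 6
Known residues: [0, 1, 2, 3, 4, 6]; need a permutation of 0..6, so missing residue r = 5
Need (2 + s) mod 7 = 5; smallest s = (5 - 2) mod 7 = 3

Answer: 3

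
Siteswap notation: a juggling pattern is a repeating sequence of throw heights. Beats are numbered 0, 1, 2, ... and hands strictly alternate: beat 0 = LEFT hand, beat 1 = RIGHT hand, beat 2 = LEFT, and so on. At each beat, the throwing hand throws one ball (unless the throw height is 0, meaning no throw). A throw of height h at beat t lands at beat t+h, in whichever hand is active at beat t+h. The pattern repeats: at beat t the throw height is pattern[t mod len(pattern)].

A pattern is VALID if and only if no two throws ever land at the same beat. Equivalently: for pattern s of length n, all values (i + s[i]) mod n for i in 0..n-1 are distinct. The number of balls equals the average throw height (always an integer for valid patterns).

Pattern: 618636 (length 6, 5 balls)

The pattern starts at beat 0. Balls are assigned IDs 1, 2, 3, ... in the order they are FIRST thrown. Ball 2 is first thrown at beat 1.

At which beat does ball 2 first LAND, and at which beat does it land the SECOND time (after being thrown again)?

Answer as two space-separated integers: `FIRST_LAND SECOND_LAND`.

Beat 0 (L): throw ball1 h=6 -> lands@6:L; in-air after throw: [b1@6:L]
Beat 1 (R): throw ball2 h=1 -> lands@2:L; in-air after throw: [b2@2:L b1@6:L]
Beat 2 (L): throw ball2 h=8 -> lands@10:L; in-air after throw: [b1@6:L b2@10:L]
Beat 3 (R): throw ball3 h=6 -> lands@9:R; in-air after throw: [b1@6:L b3@9:R b2@10:L]
Beat 4 (L): throw ball4 h=3 -> lands@7:R; in-air after throw: [b1@6:L b4@7:R b3@9:R b2@10:L]
Beat 5 (R): throw ball5 h=6 -> lands@11:R; in-air after throw: [b1@6:L b4@7:R b3@9:R b2@10:L b5@11:R]
Beat 6 (L): throw ball1 h=6 -> lands@12:L; in-air after throw: [b4@7:R b3@9:R b2@10:L b5@11:R b1@12:L]
Beat 7 (R): throw ball4 h=1 -> lands@8:L; in-air after throw: [b4@8:L b3@9:R b2@10:L b5@11:R b1@12:L]
Beat 8 (L): throw ball4 h=8 -> lands@16:L; in-air after throw: [b3@9:R b2@10:L b5@11:R b1@12:L b4@16:L]
Beat 9 (R): throw ball3 h=6 -> lands@15:R; in-air after throw: [b2@10:L b5@11:R b1@12:L b3@15:R b4@16:L]
Beat 10 (L): throw ball2 h=3 -> lands@13:R; in-air after throw: [b5@11:R b1@12:L b2@13:R b3@15:R b4@16:L]
Ball 2: thrown@1 h=1 -> first land @2; rethrown@2 h=8 -> second land @10

Answer: 2 10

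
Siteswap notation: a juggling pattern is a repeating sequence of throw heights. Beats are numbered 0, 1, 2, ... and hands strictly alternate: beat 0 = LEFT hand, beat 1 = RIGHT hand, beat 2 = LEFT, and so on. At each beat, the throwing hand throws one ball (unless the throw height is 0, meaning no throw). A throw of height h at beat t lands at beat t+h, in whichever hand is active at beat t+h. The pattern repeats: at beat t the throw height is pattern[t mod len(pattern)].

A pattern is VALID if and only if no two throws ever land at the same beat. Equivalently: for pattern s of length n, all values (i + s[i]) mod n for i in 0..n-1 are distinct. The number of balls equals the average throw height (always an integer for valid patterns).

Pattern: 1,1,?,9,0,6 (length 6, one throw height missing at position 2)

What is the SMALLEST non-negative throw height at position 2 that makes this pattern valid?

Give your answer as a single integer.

Answer: 1

Derivation:
i=0: (0 + 1) mod 6 = 1
i=1: (1 + 1) mod 6 = 2
i=2: s[i]=? (unknown)
i=3: (3 + 9) mod 6 = 0
i=4: (4 + 0) mod 6 = 4
i=5: (5 + 6) mod 6 = 5
Known residues: [0, 1, 2, 4, 5]; need a permutation of 0..5, so missing residue r = 3
Need (2 + s) mod 6 = 3; smallest s = (3 - 2) mod 6 = 1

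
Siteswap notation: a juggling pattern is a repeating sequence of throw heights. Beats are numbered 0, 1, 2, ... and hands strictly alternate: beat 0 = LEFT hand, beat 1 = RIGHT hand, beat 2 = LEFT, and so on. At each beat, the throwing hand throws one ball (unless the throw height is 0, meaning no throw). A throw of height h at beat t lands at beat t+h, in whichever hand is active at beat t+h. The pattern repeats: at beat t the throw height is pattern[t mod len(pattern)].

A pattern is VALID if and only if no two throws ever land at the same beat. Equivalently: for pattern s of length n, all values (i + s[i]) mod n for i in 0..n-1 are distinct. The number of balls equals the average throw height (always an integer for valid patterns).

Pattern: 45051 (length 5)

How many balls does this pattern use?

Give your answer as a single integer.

Answer: 3

Derivation:
Pattern = [4, 5, 0, 5, 1], length n = 5
  position 0: throw height = 4, running sum = 4
  position 1: throw height = 5, running sum = 9
  position 2: throw height = 0, running sum = 9
  position 3: throw height = 5, running sum = 14
  position 4: throw height = 1, running sum = 15
Total sum = 15; balls = sum / n = 15 / 5 = 3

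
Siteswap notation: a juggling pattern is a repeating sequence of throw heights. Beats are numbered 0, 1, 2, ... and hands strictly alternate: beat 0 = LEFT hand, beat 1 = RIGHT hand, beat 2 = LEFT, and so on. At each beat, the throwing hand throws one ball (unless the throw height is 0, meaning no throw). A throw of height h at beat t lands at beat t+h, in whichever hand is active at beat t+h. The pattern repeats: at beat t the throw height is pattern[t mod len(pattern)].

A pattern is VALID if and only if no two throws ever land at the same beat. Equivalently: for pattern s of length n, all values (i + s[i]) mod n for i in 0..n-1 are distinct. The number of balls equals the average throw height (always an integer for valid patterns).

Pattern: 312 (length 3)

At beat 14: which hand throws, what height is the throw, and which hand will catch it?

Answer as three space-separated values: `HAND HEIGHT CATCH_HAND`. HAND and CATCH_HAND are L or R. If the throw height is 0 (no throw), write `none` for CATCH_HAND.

Answer: L 2 L

Derivation:
Beat 14: 14 mod 2 = 0, so hand = L
Throw height = pattern[14 mod 3] = pattern[2] = 2
Lands at beat 14+2=16, 16 mod 2 = 0, so catch hand = L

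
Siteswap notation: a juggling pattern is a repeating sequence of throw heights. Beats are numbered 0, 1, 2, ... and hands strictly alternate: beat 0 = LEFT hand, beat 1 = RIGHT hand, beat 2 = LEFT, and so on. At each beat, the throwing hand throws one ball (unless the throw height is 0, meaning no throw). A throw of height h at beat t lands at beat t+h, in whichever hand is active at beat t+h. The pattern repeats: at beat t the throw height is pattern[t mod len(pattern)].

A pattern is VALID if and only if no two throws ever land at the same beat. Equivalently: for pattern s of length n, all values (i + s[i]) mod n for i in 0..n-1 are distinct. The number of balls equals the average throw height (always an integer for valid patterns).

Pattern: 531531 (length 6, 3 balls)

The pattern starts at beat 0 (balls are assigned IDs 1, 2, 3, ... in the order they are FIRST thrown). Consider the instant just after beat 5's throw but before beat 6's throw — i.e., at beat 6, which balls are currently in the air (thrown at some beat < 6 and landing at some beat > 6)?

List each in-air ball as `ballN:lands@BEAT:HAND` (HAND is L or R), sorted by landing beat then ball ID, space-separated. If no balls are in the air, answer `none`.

Beat 0 (L): throw ball1 h=5 -> lands@5:R; in-air after throw: [b1@5:R]
Beat 1 (R): throw ball2 h=3 -> lands@4:L; in-air after throw: [b2@4:L b1@5:R]
Beat 2 (L): throw ball3 h=1 -> lands@3:R; in-air after throw: [b3@3:R b2@4:L b1@5:R]
Beat 3 (R): throw ball3 h=5 -> lands@8:L; in-air after throw: [b2@4:L b1@5:R b3@8:L]
Beat 4 (L): throw ball2 h=3 -> lands@7:R; in-air after throw: [b1@5:R b2@7:R b3@8:L]
Beat 5 (R): throw ball1 h=1 -> lands@6:L; in-air after throw: [b1@6:L b2@7:R b3@8:L]
Beat 6 (L): throw ball1 h=5 -> lands@11:R; in-air after throw: [b2@7:R b3@8:L b1@11:R]

Answer: ball2:lands@7:R ball3:lands@8:L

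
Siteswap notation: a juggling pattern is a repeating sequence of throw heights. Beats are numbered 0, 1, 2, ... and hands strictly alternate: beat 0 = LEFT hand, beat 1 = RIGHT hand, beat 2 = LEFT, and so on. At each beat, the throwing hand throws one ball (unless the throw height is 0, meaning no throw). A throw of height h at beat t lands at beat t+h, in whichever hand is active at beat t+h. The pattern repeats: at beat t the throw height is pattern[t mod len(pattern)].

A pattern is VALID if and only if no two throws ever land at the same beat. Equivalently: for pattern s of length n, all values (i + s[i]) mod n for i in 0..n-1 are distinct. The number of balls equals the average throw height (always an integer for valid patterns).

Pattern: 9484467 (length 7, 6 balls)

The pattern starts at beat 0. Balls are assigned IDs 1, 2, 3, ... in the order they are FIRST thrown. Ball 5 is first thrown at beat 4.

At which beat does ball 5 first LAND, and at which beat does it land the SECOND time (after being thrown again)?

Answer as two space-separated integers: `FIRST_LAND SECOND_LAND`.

Beat 0 (L): throw ball1 h=9 -> lands@9:R; in-air after throw: [b1@9:R]
Beat 1 (R): throw ball2 h=4 -> lands@5:R; in-air after throw: [b2@5:R b1@9:R]
Beat 2 (L): throw ball3 h=8 -> lands@10:L; in-air after throw: [b2@5:R b1@9:R b3@10:L]
Beat 3 (R): throw ball4 h=4 -> lands@7:R; in-air after throw: [b2@5:R b4@7:R b1@9:R b3@10:L]
Beat 4 (L): throw ball5 h=4 -> lands@8:L; in-air after throw: [b2@5:R b4@7:R b5@8:L b1@9:R b3@10:L]
Beat 5 (R): throw ball2 h=6 -> lands@11:R; in-air after throw: [b4@7:R b5@8:L b1@9:R b3@10:L b2@11:R]
Beat 6 (L): throw ball6 h=7 -> lands@13:R; in-air after throw: [b4@7:R b5@8:L b1@9:R b3@10:L b2@11:R b6@13:R]
Beat 7 (R): throw ball4 h=9 -> lands@16:L; in-air after throw: [b5@8:L b1@9:R b3@10:L b2@11:R b6@13:R b4@16:L]
Beat 8 (L): throw ball5 h=4 -> lands@12:L; in-air after throw: [b1@9:R b3@10:L b2@11:R b5@12:L b6@13:R b4@16:L]
Beat 9 (R): throw ball1 h=8 -> lands@17:R; in-air after throw: [b3@10:L b2@11:R b5@12:L b6@13:R b4@16:L b1@17:R]
Beat 10 (L): throw ball3 h=4 -> lands@14:L; in-air after throw: [b2@11:R b5@12:L b6@13:R b3@14:L b4@16:L b1@17:R]
Beat 11 (R): throw ball2 h=4 -> lands@15:R; in-air after throw: [b5@12:L b6@13:R b3@14:L b2@15:R b4@16:L b1@17:R]
Beat 12 (L): throw ball5 h=6 -> lands@18:L; in-air after throw: [b6@13:R b3@14:L b2@15:R b4@16:L b1@17:R b5@18:L]
Ball 5: thrown@4 h=4 -> first land @8; rethrown@8 h=4 -> second land @12

Answer: 8 12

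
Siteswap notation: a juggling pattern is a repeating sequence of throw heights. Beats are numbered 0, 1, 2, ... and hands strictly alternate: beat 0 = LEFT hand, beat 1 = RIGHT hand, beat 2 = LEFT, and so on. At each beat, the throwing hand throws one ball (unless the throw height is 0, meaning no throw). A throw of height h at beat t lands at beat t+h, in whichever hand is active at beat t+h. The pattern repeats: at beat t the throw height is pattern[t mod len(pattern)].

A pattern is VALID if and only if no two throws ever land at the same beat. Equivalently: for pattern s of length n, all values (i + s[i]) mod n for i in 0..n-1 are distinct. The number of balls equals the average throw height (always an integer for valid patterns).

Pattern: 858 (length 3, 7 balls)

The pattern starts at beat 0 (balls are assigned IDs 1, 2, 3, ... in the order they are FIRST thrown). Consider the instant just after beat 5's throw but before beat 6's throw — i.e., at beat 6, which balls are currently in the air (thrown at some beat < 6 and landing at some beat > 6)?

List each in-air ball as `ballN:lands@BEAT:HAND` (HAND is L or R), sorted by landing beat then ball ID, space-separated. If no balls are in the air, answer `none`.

Answer: ball1:lands@8:L ball5:lands@9:R ball3:lands@10:L ball4:lands@11:R ball6:lands@13:R

Derivation:
Beat 0 (L): throw ball1 h=8 -> lands@8:L; in-air after throw: [b1@8:L]
Beat 1 (R): throw ball2 h=5 -> lands@6:L; in-air after throw: [b2@6:L b1@8:L]
Beat 2 (L): throw ball3 h=8 -> lands@10:L; in-air after throw: [b2@6:L b1@8:L b3@10:L]
Beat 3 (R): throw ball4 h=8 -> lands@11:R; in-air after throw: [b2@6:L b1@8:L b3@10:L b4@11:R]
Beat 4 (L): throw ball5 h=5 -> lands@9:R; in-air after throw: [b2@6:L b1@8:L b5@9:R b3@10:L b4@11:R]
Beat 5 (R): throw ball6 h=8 -> lands@13:R; in-air after throw: [b2@6:L b1@8:L b5@9:R b3@10:L b4@11:R b6@13:R]
Beat 6 (L): throw ball2 h=8 -> lands@14:L; in-air after throw: [b1@8:L b5@9:R b3@10:L b4@11:R b6@13:R b2@14:L]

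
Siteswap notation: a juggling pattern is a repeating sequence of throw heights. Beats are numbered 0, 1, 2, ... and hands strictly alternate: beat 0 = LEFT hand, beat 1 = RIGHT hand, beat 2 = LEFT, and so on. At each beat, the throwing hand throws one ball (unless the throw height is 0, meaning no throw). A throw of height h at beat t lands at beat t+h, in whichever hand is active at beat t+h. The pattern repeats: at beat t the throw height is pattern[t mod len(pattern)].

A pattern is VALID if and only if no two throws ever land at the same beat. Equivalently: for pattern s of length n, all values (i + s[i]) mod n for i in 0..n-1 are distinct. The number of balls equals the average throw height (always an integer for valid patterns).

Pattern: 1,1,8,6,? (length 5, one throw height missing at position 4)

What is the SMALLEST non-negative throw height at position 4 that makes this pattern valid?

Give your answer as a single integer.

Answer: 4

Derivation:
i=0: (0 + 1) mod 5 = 1
i=1: (1 + 1) mod 5 = 2
i=2: (2 + 8) mod 5 = 0
i=3: (3 + 6) mod 5 = 4
i=4: s[i]=? (unknown)
Known residues: [0, 1, 2, 4]; need a permutation of 0..4, so missing residue r = 3
Need (4 + s) mod 5 = 3; smallest s = (3 - 4) mod 5 = 4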